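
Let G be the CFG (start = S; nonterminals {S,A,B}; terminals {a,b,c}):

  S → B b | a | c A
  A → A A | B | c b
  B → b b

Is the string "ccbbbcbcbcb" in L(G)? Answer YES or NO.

CNF form of G:
  S -> B T0 | T1 A | a
  A -> A A | T0 T0 | T1 T0
  B -> T0 T0
  T0 -> b
  T1 -> c

CYK table (by increasing span):
  [0..0]={T1}  "c"  orig:{}
  [1..1]={T1}  "c"  orig:{}
  [2..2]={T0}  "b"  orig:{}
  [3..3]={T0}  "b"  orig:{}
  [4..4]={T0}  "b"  orig:{}
  [5..5]={T1}  "c"  orig:{}
  [6..6]={T0}  "b"  orig:{}
  [7..7]={T1}  "c"  orig:{}
  [8..8]={T0}  "b"  orig:{}
  [9..9]={T1}  "c"  orig:{}
  [10..10]={T0}  "b"  orig:{}
  [0..1]=∅  "cc"
  [1..2]={A}  "cb"
  [2..3]={A,B}  "bb"
  [3..4]={A,B}  "bb"
  [4..5]=∅  "bc"
  [5..6]={A}  "cb"
  [6..7]=∅  "bc"
  [7..8]={A}  "cb"
  [8..9]=∅  "bc"
  [9..10]={A}  "cb"
  [0..2]={S}  "ccb"
  [1..3]={S}  "cbb"
  [2..4]={S}  "bbb"
  [3..5]=∅  "bbc"
  [4..6]=∅  "bcb"
  [5..7]=∅  "cbc"
  [6..8]=∅  "bcb"
  [7..9]=∅  "cbc"
  [8..10]=∅  "bcb"
  [0..3]=∅  "ccbb"
  [1..4]={A}  "cbbb"
  [2..5]=∅  "bbbc"
  [3..6]={A}  "bbcb"
  [4..7]=∅  "bcbc"
  [5..8]={A}  "cbcb"
  [6..9]=∅  "bcbc"
  [7..10]={A}  "cbcb"
  [0..4]={S}  "ccbbb"
  [1..5]=∅  "cbbbc"
  [2..6]=∅  "bbbcb"
  [3..7]=∅  "bbcbc"
  [4..8]=∅  "bcbcb"
  [5..9]=∅  "cbcbc"
  [6..10]=∅  "bcbcb"
  [0..5]=∅  "ccbbbc"
  [1..6]={A}  "cbbbcb"
  [2..7]=∅  "bbbcbc"
  [3..8]={A}  "bbcbcb"
  [4..9]=∅  "bcbcbc"
  [5..10]={A}  "cbcbcb"
  [0..6]={S}  "ccbbbcb"
  [1..7]=∅  "cbbbcbc"
  [2..8]=∅  "bbbcbcb"
  [3..9]=∅  "bbcbcbc"
  [4..10]=∅  "bcbcbcb"
  [0..7]=∅  "ccbbbcbc"
  [1..8]={A}  "cbbbcbcb"
  [2..9]=∅  "bbbcbcbc"
  [3..10]={A}  "bbcbcbcb"
  [0..8]={S}  "ccbbbcbcb"
  [1..9]=∅  "cbbbcbcbc"
  [2..10]=∅  "bbbcbcbcb"
  [0..9]=∅  "ccbbbcbcbc"
  [1..10]={A}  "cbbbcbcbcb"
  [0..10]={S}  "ccbbbcbcbcb"

S ∈ T[0,10] ⇒ YES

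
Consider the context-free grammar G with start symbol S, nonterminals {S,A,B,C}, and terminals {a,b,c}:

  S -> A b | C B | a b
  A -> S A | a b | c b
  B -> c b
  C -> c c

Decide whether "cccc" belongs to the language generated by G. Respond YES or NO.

Convert to CNF:
  S -> A T1 | C B | T0 T1
  A -> S A | T0 T1 | T2 T1
  B -> T2 T1
  C -> T2 T2
  T0 -> a
  T1 -> b
  T2 -> c

Fill CYK table bottom-up:
  cell(0,0) c: {T2}  orig:{}
  cell(1,1) c: {T2}  orig:{}
  cell(2,2) c: {T2}  orig:{}
  cell(3,3) c: {T2}  orig:{}
  cell(0,1) cc: {C}
  cell(1,2) cc: {C}
  cell(2,3) cc: {C}
  cell(0,2) ccc: ∅
  cell(1,3) ccc: ∅
  cell(0,3) cccc: ∅

S ∉ T[0,3] ⇒ NO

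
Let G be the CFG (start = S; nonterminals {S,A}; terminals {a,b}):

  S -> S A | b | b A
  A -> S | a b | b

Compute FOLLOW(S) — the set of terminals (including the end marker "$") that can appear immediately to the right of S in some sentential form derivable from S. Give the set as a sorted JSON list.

FIRST iteration:
pass 1:
  A via A→a b: +{a}
  A via A→b: +{b}
  S via S→b: +{b}
  FIRST(S)={b}  FIRST(A)={a,b}
pass 2: — fixpoint
  FIRST(S)={b}  FIRST(A)={a,b}

FOLLOW sets:
seed FOLLOW(S) with $
pass 1:
  S→S A: FOLLOW(S) ⊇ FIRST(A) = {a,b}; new: +{a,b}
  S→S A: FOLLOW(A) ⊇ FOLLOW(S) ⊇ {$,a,b}; new: +{$,a,b}
  S: {$,a,b}  A: {$,a,b}
pass 2: — fixpoint
  S: {$,a,b}  A: {$,a,b}

FOLLOW(S) = ["$", "a", "b"]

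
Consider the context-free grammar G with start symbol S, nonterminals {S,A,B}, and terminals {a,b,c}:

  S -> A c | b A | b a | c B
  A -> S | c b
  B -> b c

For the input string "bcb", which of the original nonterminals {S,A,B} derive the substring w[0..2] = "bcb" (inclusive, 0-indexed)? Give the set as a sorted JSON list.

CNF form of G:
  S -> A T0 | T0 B | T1 A | T1 T2
  A -> A T0 | T0 B | T0 T1 | T1 A | T1 T2
  B -> T1 T0
  T0 -> c
  T1 -> b
  T2 -> a

CYK fill — only the sub-triangle for w[0..2]:
  cell(0,0) b: {T1}  orig:{}
  cell(1,1) c: {T0}  orig:{}
  cell(2,2) b: {T1}  orig:{}
  cell(0,1) bc: {B}
  cell(1,2) cb: {A}
  cell(0,2) bcb: {A,S}

Original NTs in T[0,2] deriving "bcb": ["A", "S"]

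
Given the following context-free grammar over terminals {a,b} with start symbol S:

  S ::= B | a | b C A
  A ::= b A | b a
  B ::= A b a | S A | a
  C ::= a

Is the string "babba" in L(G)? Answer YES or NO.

Convert to CNF:
  S -> A X3 | S A | T0 X4 | a
  A -> T0 A | T0 T1
  B -> A X2 | S A | a
  C -> a
  T0 -> b
  T1 -> a
  X2 -> T0 T1
  X3 -> T0 T1
  X4 -> C A

CYK fill:
  [0..0]={T0}  "b"  orig:{}
  [1..1]={B,C,S,T1}  "a"  orig:{B,C,S}
  [2..2]={T0}  "b"  orig:{}
  [3..3]={T0}  "b"  orig:{}
  [4..4]={B,C,S,T1}  "a"  orig:{B,C,S}
  [0..1]={A,X2,X3}  "ba"  orig:{A}
  [1..2]=∅  "ab"
  [2..3]=∅  "bb"
  [3..4]={A,X2,X3}  "ba"  orig:{A}
  [0..2]=∅  "bab"
  [1..3]=∅  "abb"
  [2..4]={A}  "bba"
  [0..3]=∅  "babb"
  [1..4]={B,S,X4}  "abba"  orig:{B,S}
  [0..4]={S}  "babba"

S ∈ T[0,4] ⇒ YES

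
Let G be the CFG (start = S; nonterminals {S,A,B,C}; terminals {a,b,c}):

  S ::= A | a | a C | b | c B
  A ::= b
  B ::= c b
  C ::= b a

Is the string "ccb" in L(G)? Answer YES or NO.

CNF form of G:
  S -> T0 B | T2 C | a | b
  A -> b
  B -> T0 T1
  C -> T1 T2
  T0 -> c
  T1 -> b
  T2 -> a

CYK fill:
  T[0,0] 'c' = {T0}  orig:{}
  T[1,1] 'c' = {T0}  orig:{}
  T[2,2] 'b' = {A,S,T1}  orig:{A,S}
  T[0,1] 'cc' = ∅
  T[1,2] 'cb' = {B}
  T[0,2] 'ccb' = {S}

S ∈ T[0,2] ⇒ YES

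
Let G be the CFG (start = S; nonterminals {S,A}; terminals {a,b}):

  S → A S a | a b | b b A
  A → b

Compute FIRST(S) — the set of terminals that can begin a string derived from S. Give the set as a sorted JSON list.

FIRST iteration:
[1]
  A via A→b: +{b}
  S via S→A S a: +{b}
  S via S→a b: +{a}
  FIRST(S)={a,b}  FIRST(A)={b}
[2] done
  FIRST(S)={a,b}  FIRST(A)={b}

FIRST(S) = ["a", "b"]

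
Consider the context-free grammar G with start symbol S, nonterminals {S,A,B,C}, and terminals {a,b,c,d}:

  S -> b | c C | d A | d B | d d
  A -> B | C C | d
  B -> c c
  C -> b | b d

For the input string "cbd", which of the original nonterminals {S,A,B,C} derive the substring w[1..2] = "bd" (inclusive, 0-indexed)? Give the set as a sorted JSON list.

CNF form of G:
  S -> T0 C | T2 A | T2 B | T2 T2 | b
  A -> C C | T0 T0 | d
  B -> T0 T0
  C -> T1 T2 | b
  T0 -> c
  T1 -> b
  T2 -> d

CYK table (by increasing span), restricted to cells inside w[1..2]:
  cell(1,1) b: {C,S,T1}  orig:{C,S}
  cell(2,2) d: {A,T2}  orig:{A}
  cell(1,2) bd: {C}

Original NTs in T[1,2] deriving "bd": ["C"]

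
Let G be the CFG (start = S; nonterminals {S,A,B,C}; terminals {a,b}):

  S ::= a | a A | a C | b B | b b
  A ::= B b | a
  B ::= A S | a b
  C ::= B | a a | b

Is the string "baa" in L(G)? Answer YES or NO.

Convert to CNF:
  S -> T0 B | T0 T0 | T1 A | T1 C | a
  A -> B T0 | a
  B -> A S | T1 T0
  C -> A S | T1 T0 | T1 T1 | b
  T0 -> b
  T1 -> a

CYK fill:
  T[0,0] 'b' = {C,T0}  orig:{C}
  T[1,1] 'a' = {A,S,T1}  orig:{A,S}
  T[2,2] 'a' = {A,S,T1}  orig:{A,S}
  T[0,1] 'ba' = ∅
  T[1,2] 'aa' = {B,C,S}
  T[0,2] 'baa' = {S}

S ∈ T[0,2] ⇒ YES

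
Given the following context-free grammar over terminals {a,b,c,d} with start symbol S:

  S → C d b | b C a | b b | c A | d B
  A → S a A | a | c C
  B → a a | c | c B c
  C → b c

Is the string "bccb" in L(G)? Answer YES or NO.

CNF form of G:
  S -> C X6 | T1 A | T2 T2 | T2 X7 | T3 B
  A -> S X4 | T1 C | a
  B -> T0 T0 | T1 X5 | c
  C -> T2 T1
  T0 -> a
  T1 -> c
  T2 -> b
  T3 -> d
  X4 -> T0 A
  X5 -> B T1
  X6 -> T3 T2
  X7 -> C T0

CYK table (by increasing span):
  [0..0]={T2}  "b"  orig:{}
  [1..1]={B,T1}  "c"  orig:{B}
  [2..2]={B,T1}  "c"  orig:{B}
  [3..3]={T2}  "b"  orig:{}
  [0..1]={C}  "bc"
  [1..2]={X5}  "cc"  orig:{}
  [2..3]=∅  "cb"
  [0..2]=∅  "bcc"
  [1..3]=∅  "ccb"
  [0..3]=∅  "bccb"

S ∉ T[0,3] ⇒ NO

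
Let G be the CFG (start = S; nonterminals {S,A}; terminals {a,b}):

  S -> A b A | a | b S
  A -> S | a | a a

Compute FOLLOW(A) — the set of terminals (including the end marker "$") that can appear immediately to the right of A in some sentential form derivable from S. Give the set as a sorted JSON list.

FIRST iteration:
[1]
  A via A→a: +{a}
  S via S→A b A: +{a}
  S via S→b S: +{b}
  FIRST[S]={a,b}  FIRST[A]={a}
[2]
  A via A→S: +{b}
  FIRST[S]={a,b}  FIRST[A]={a,b}
[3] done
  FIRST[S]={a,b}  FIRST[A]={a,b}

FOLLOW iteration:
seed FOLLOW(S) with $
pass 1:
  S→A b A: FOLLOW(A) ⊇ FIRST(b) = {b}; new: +{b}
  S→A b A: FOLLOW(A) ⊇ FOLLOW(S) ⊇ {$}; new: +{$}
  FOLLOW(S)={$}  FOLLOW(A)={$,b}
pass 2:
  A→S: FOLLOW(S) ⊇ FOLLOW(A) ⊇ {$,b}; new: +{b}
  FOLLOW(S)={$,b}  FOLLOW(A)={$,b}
pass 3: done
  FOLLOW(S)={$,b}  FOLLOW(A)={$,b}

FOLLOW(A) = ["$", "b"]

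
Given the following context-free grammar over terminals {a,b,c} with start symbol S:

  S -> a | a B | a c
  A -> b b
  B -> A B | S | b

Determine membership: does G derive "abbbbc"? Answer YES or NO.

CNF form of G:
  S -> T1 B | T1 T2 | a
  A -> T0 T0
  B -> A B | T1 B | T1 T2 | a | b
  T0 -> b
  T1 -> a
  T2 -> c

CYK table (by increasing span):
  [0..0]={B,S,T1}  "a"  orig:{B,S}
  [1..1]={B,T0}  "b"  orig:{B}
  [2..2]={B,T0}  "b"  orig:{B}
  [3..3]={B,T0}  "b"  orig:{B}
  [4..4]={B,T0}  "b"  orig:{B}
  [5..5]={T2}  "c"  orig:{}
  [0..1]={B,S}  "ab"
  [1..2]={A}  "bb"
  [2..3]={A}  "bb"
  [3..4]={A}  "bb"
  [4..5]=∅  "bc"
  [0..2]=∅  "abb"
  [1..3]={B}  "bbb"
  [2..4]={B}  "bbb"
  [3..5]=∅  "bbc"
  [0..3]={B,S}  "abbb"
  [1..4]=∅  "bbbb"
  [2..5]=∅  "bbbc"
  [0..4]=∅  "abbbb"
  [1..5]=∅  "bbbbc"
  [0..5]=∅  "abbbbc"

S ∉ T[0,5] ⇒ NO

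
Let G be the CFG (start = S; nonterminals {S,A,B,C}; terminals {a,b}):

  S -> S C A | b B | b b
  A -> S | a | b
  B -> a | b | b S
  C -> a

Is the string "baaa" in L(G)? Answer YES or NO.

CNF form of G:
  S -> S X2 | T0 B | T0 T0
  A -> S X1 | T0 B | T0 T0 | a | b
  B -> T0 S | a | b
  C -> a
  T0 -> b
  X1 -> C A
  X2 -> C A

CYK table (by increasing span):
  cell(0,0) b: {A,B,T0}  orig:{A,B}
  cell(1,1) a: {A,B,C}
  cell(2,2) a: {A,B,C}
  cell(3,3) a: {A,B,C}
  cell(0,1) ba: {A,S}
  cell(1,2) aa: {X1,X2}  orig:{}
  cell(2,3) aa: {X1,X2}  orig:{}
  cell(0,2) baa: ∅
  cell(1,3) aaa: ∅
  cell(0,3) baaa: {A,S}

S ∈ T[0,3] ⇒ YES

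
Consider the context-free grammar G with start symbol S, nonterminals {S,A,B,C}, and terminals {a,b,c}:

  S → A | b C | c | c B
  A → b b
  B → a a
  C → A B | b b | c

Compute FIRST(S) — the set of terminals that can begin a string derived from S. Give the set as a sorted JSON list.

FIRST iteration:
iter 1:
  A via A→b b: +{b}
  B via B→a a: +{a}
  C via C→A B: +{b}
  C via C→c: +{c}
  S via S→A: +{b}
  S via S→c: +{c}
  FIRST[S]={b,c}  FIRST[A]={b}  FIRST[B]={a}  FIRST[C]={b,c}
iter 2: (stable)
  FIRST[S]={b,c}  FIRST[A]={b}  FIRST[B]={a}  FIRST[C]={b,c}

FIRST(S) = ["b", "c"]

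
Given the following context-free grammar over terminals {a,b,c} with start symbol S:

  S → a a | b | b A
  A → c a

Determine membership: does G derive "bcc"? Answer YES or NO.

Convert to CNF:
  S -> T1 T1 | T2 A | b
  A -> T0 T1
  T0 -> c
  T1 -> a
  T2 -> b

Fill CYK table bottom-up:
  [0..0]={S,T2}  "b"  orig:{S}
  [1..1]={T0}  "c"  orig:{}
  [2..2]={T0}  "c"  orig:{}
  [0..1]=∅  "bc"
  [1..2]=∅  "cc"
  [0..2]=∅  "bcc"

S ∉ T[0,2] ⇒ NO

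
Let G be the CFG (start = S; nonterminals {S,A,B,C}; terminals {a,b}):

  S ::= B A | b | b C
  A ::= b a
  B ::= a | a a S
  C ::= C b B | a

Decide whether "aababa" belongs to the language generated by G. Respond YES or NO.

Convert to CNF:
  S -> B A | T0 C | b
  A -> T0 T1
  B -> T1 X2 | a
  C -> C X3 | a
  T0 -> b
  T1 -> a
  X2 -> T1 S
  X3 -> T0 B

CYK fill:
  [0..0]={B,C,T1}  "a"  orig:{B,C}
  [1..1]={B,C,T1}  "a"  orig:{B,C}
  [2..2]={S,T0}  "b"  orig:{S}
  [3..3]={B,C,T1}  "a"  orig:{B,C}
  [4..4]={S,T0}  "b"  orig:{S}
  [5..5]={B,C,T1}  "a"  orig:{B,C}
  [0..1]=∅  "aa"
  [1..2]={X2}  "ab"  orig:{}
  [2..3]={A,S,X3}  "ba"  orig:{A,S}
  [3..4]={X2}  "ab"  orig:{}
  [4..5]={A,S,X3}  "ba"  orig:{A,S}
  [0..2]={B}  "aab"
  [1..3]={C,S,X2}  "aba"  orig:{C,S}
  [2..4]=∅  "bab"
  [3..5]={C,S,X2}  "aba"  orig:{C,S}
  [0..3]={B,X2}  "aaba"  orig:{B}
  [1..4]=∅  "abab"
  [2..5]={S}  "baba"
  [0..4]=∅  "aabab"
  [1..5]={C,X2}  "ababa"  orig:{C}
  [0..5]={B,S}  "aababa"

S ∈ T[0,5] ⇒ YES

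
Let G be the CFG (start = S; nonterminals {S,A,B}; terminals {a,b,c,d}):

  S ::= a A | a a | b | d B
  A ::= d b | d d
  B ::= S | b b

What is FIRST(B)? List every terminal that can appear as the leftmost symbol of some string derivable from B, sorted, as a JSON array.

FIRST iteration:
iter 1:
  A via A→d b: +{d}
  B via B→b b: +{b}
  S via S→a A: +{a}
  S via S→b: +{b}
  S via S→d B: +{d}
  S: {a,b,d}  A: {d}  B: {b}
iter 2:
  B via B→S: +{a,d}
  S: {a,b,d}  A: {d}  B: {a,b,d}
iter 3: (no change)
  S: {a,b,d}  A: {d}  B: {a,b,d}

FIRST(B) = ["a", "b", "d"]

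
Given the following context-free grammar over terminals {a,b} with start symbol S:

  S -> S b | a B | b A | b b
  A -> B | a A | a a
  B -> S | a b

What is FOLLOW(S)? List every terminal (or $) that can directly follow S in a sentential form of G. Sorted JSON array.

Compute FIRST by fixpoint:
iter 1:
  A via A→a A: +{a}
  B via B→a b: +{a}
  S via S→a B: +{a}
  S via S→b A: +{b}
  S: {a,b}  A: {a}  B: {a}
iter 2:
  B via B→S: +{b}
  S: {a,b}  A: {a}  B: {a,b}
iter 3:
  A via A→B: +{b}
  S: {a,b}  A: {a,b}  B: {a,b}
iter 4: (stable)
  S: {a,b}  A: {a,b}  B: {a,b}

FOLLOW iteration:
FOLLOW(S) := {$}
iter 1:
  S→S b: FOLLOW(S) ⊇ FIRST(b) = {b}; new: +{b}
  S→a B: FOLLOW(B) ⊇ FOLLOW(S) ⊇ {$,b}; new: +{$,b}
  S→b A: FOLLOW(A) ⊇ FOLLOW(S) ⊇ {$,b}; new: +{$,b}
  FOLLOW[S]={$,b}  FOLLOW[A]={$,b}  FOLLOW[B]={$,b}
iter 2: (no change)
  FOLLOW[S]={$,b}  FOLLOW[A]={$,b}  FOLLOW[B]={$,b}

FOLLOW(S) = ["$", "b"]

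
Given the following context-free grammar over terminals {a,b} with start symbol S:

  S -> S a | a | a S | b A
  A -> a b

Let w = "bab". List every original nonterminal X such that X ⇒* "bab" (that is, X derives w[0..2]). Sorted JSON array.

Convert to CNF:
  S -> S T0 | T0 S | T1 A | a
  A -> T0 T1
  T0 -> a
  T1 -> b

Fill CYK table bottom-up (cells [i..j] with 0 ≤ i ≤ j ≤ 2 only):
  T[0,0] 'b' = {T1}  orig:{}
  T[1,1] 'a' = {S,T0}  orig:{S}
  T[2,2] 'b' = {T1}  orig:{}
  T[0,1] 'ba' = ∅
  T[1,2] 'ab' = {A}
  T[0,2] 'bab' = {S}

Original NTs in T[0,2] deriving "bab": ["S"]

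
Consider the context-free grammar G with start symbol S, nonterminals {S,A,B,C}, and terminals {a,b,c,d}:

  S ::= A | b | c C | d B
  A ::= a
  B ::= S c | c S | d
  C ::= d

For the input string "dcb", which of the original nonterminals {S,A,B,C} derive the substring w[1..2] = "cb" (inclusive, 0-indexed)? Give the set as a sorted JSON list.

Convert to CNF:
  S -> T0 C | T1 B | a | b
  A -> a
  B -> S T0 | T0 S | d
  C -> d
  T0 -> c
  T1 -> d

CYK fill — only the sub-triangle for w[1..2]:
  [1..1]={T0}  "c"  orig:{}
  [2..2]={S}  "b"
  [1..2]={B}  "cb"

Original NTs in T[1,2] deriving "cb": ["B"]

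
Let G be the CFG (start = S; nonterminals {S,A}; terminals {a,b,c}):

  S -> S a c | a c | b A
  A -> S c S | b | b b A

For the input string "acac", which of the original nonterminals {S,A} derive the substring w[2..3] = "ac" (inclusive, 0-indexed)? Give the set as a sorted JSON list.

CNF form of G:
  S -> S X5 | T1 A | T2 T0
  A -> S X3 | T1 X4 | b
  T0 -> c
  T1 -> b
  T2 -> a
  X3 -> T0 S
  X4 -> T1 A
  X5 -> T2 T0

Fill CYK table bottom-up, restricted to cells inside w[2..3]:
  cell(2,2) a: {T2}  orig:{}
  cell(3,3) c: {T0}  orig:{}
  cell(2,3) ac: {S,X5}  orig:{S}

Original NTs in T[2,3] deriving "ac": ["S"]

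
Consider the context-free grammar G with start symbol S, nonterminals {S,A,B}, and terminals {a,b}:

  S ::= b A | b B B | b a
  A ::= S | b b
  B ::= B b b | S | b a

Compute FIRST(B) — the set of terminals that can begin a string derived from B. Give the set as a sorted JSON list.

FIRST iteration:
round 1:
  A via A→b b: +{b}
  B via B→b a: +{b}
  S via S→b A: +{b}
  FIRST(S)={b}  FIRST(A)={b}  FIRST(B)={b}
round 2: (stable)
  FIRST(S)={b}  FIRST(A)={b}  FIRST(B)={b}

FIRST(B) = ["b"]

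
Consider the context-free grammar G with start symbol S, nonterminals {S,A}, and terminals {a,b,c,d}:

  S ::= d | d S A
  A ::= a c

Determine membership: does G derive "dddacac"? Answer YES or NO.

CNF form of G:
  S -> T2 X3 | d
  A -> T0 T1
  T0 -> a
  T1 -> c
  T2 -> d
  X3 -> S A

CYK fill:
  [0..0]={S,T2}  "d"  orig:{S}
  [1..1]={S,T2}  "d"  orig:{S}
  [2..2]={S,T2}  "d"  orig:{S}
  [3..3]={T0}  "a"  orig:{}
  [4..4]={T1}  "c"  orig:{}
  [5..5]={T0}  "a"  orig:{}
  [6..6]={T1}  "c"  orig:{}
  [0..1]=∅  "dd"
  [1..2]=∅  "dd"
  [2..3]=∅  "da"
  [3..4]={A}  "ac"
  [4..5]=∅  "ca"
  [5..6]={A}  "ac"
  [0..2]=∅  "ddd"
  [1..3]=∅  "dda"
  [2..4]={X3}  "dac"  orig:{}
  [3..5]=∅  "aca"
  [4..6]=∅  "cac"
  [0..3]=∅  "ddda"
  [1..4]={S}  "ddac"
  [2..5]=∅  "daca"
  [3..6]=∅  "acac"
  [0..4]=∅  "dddac"
  [1..5]=∅  "ddaca"
  [2..6]=∅  "dacac"
  [0..5]=∅  "dddaca"
  [1..6]={X3}  "ddacac"  orig:{}
  [0..6]={S}  "dddacac"

S ∈ T[0,6] ⇒ YES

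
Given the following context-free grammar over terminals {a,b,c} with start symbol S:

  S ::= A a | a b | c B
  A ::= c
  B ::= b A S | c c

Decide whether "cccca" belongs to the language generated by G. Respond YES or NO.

CNF form of G:
  S -> A T2 | T1 B | T2 T0
  A -> c
  B -> T0 X3 | T1 T1
  T0 -> b
  T1 -> c
  T2 -> a
  X3 -> A S

CYK fill:
  T[0,0] 'c' = {A,T1}  orig:{A}
  T[1,1] 'c' = {A,T1}  orig:{A}
  T[2,2] 'c' = {A,T1}  orig:{A}
  T[3,3] 'c' = {A,T1}  orig:{A}
  T[4,4] 'a' = {T2}  orig:{}
  T[0,1] 'cc' = {B}
  T[1,2] 'cc' = {B}
  T[2,3] 'cc' = {B}
  T[3,4] 'ca' = {S}
  T[0,2] 'ccc' = {S}
  T[1,3] 'ccc' = {S}
  T[2,4] 'cca' = {X3}  orig:{}
  T[0,3] 'cccc' = {X3}  orig:{}
  T[1,4] 'ccca' = ∅
  T[0,4] 'cccca' = ∅

S ∉ T[0,4] ⇒ NO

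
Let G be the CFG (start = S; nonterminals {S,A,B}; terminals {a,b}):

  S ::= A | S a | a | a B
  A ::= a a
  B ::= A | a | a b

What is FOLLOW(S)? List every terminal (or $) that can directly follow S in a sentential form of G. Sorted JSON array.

FIRST iteration:
[1]
  A via A→a a: +{a}
  B via B→A: +{a}
  S via S→A: +{a}
  FIRST(S)={a}  FIRST(A)={a}  FIRST(B)={a}
[2] done
  FIRST(S)={a}  FIRST(A)={a}  FIRST(B)={a}

FOLLOW sets:
FOLLOW(S) := {$}
[1]
  S→A: FOLLOW(A) ⊇ FOLLOW(S) ⊇ {$}; new: +{$}
  S→S a: FOLLOW(S) ⊇ FIRST(a) = {a}; new: +{a}
  S→a B: FOLLOW(B) ⊇ FOLLOW(S) ⊇ {$,a}; new: +{$,a}
  FOLLOW(S)={$,a}  FOLLOW(A)={$}  FOLLOW(B)={$,a}
[2]
  B→A: FOLLOW(A) ⊇ FOLLOW(B) ⊇ {$,a}; new: +{a}
  FOLLOW(S)={$,a}  FOLLOW(A)={$,a}  FOLLOW(B)={$,a}
[3] (no change)
  FOLLOW(S)={$,a}  FOLLOW(A)={$,a}  FOLLOW(B)={$,a}

FOLLOW(S) = ["$", "a"]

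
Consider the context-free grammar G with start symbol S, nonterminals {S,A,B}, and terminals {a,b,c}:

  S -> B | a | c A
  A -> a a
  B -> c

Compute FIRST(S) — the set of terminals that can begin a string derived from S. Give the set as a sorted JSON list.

FIRST sets, iterate to fixpoint:
iter 1:
  A via A→a a: +{a}
  B via B→c: +{c}
  S via S→B: +{c}
  S via S→a: +{a}
  FIRST(S)={a,c}  FIRST(A)={a}  FIRST(B)={c}
iter 2: — fixpoint
  FIRST(S)={a,c}  FIRST(A)={a}  FIRST(B)={c}

FIRST(S) = ["a", "c"]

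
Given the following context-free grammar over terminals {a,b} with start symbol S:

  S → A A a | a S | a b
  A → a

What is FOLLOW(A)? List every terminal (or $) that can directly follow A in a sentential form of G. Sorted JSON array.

Compute FIRST by fixpoint:
round 1:
  A via A→a: +{a}
  S via S→A A a: +{a}
  FIRST[S]={a}  FIRST[A]={a}
round 2: (no change)
  FIRST[S]={a}  FIRST[A]={a}

FOLLOW iteration:
initialize: $ ∈ FOLLOW(S)
iter 1:
  S→A A a: FOLLOW(A) ⊇ FIRST(A) = {a}; new: +{a}
  FOLLOW[S]={$}  FOLLOW[A]={a}
iter 2: (stable)
  FOLLOW[S]={$}  FOLLOW[A]={a}

FOLLOW(A) = ["a"]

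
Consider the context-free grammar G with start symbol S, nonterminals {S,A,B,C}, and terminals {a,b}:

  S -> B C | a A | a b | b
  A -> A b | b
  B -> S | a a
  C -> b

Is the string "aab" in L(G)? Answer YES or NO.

CNF form of G:
  S -> B C | T1 A | T1 T0 | b
  A -> A T0 | b
  B -> B C | T1 A | T1 T0 | T1 T1 | b
  C -> b
  T0 -> b
  T1 -> a

Fill CYK table bottom-up:
  T[0,0] 'a' = {T1}  orig:{}
  T[1,1] 'a' = {T1}  orig:{}
  T[2,2] 'b' = {A,B,C,S,T0}  orig:{A,B,C,S}
  T[0,1] 'aa' = {B}
  T[1,2] 'ab' = {B,S}
  T[0,2] 'aab' = {B,S}

S ∈ T[0,2] ⇒ YES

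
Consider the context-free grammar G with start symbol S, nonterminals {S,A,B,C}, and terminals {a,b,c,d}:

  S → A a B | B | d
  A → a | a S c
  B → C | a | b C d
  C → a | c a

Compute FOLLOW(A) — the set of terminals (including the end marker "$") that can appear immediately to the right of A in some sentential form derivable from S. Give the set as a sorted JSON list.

FIRST sets, iterate to fixpoint:
[1]
  A via A→a: +{a}
  B via B→a: +{a}
  B via B→b C d: +{b}
  C via C→a: +{a}
  C via C→c a: +{c}
  S via S→A a B: +{a}
  S via S→B: +{b}
  S via S→d: +{d}
  FIRST(S)={a,b,d}  FIRST(A)={a}  FIRST(B)={a,b}  FIRST(C)={a,c}
[2]
  B via B→C: +{c}
  S via S→B: +{c}
  FIRST(S)={a,b,c,d}  FIRST(A)={a}  FIRST(B)={a,b,c}  FIRST(C)={a,c}
[3] — fixpoint
  FIRST(S)={a,b,c,d}  FIRST(A)={a}  FIRST(B)={a,b,c}  FIRST(C)={a,c}

FOLLOW iteration:
FOLLOW(S) := {$}
iter 1:
  A→a S c: FOLLOW(S) ⊇ FIRST(c) = {c}; new: +{c}
  B→b C d: FOLLOW(C) ⊇ FIRST(d) = {d}; new: +{d}
  S→A a B: FOLLOW(A) ⊇ FIRST(a) = {a}; new: +{a}
  S→A a B: FOLLOW(B) ⊇ FOLLOW(S) ⊇ {$,c}; new: +{$,c}
  FOLLOW[S]={$,c}  FOLLOW[A]={a}  FOLLOW[B]={$,c}  FOLLOW[C]={d}
iter 2:
  B→C: FOLLOW(C) ⊇ FOLLOW(B) ⊇ {$,c}; new: +{$,c}
  FOLLOW[S]={$,c}  FOLLOW[A]={a}  FOLLOW[B]={$,c}  FOLLOW[C]={$,c,d}
iter 3: (no change)
  FOLLOW[S]={$,c}  FOLLOW[A]={a}  FOLLOW[B]={$,c}  FOLLOW[C]={$,c,d}

FOLLOW(A) = ["a"]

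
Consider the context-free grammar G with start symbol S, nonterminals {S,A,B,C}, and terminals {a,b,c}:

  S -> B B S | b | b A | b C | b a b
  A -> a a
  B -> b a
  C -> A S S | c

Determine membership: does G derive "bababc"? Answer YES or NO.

Convert to CNF:
  S -> B X3 | T1 A | T1 C | T1 X4 | b
  A -> T0 T0
  B -> T1 T0
  C -> A X2 | c
  T0 -> a
  T1 -> b
  X2 -> S S
  X3 -> B S
  X4 -> T0 T1

CYK fill:
  [0..0]={S,T1}  "b"  orig:{S}
  [1..1]={T0}  "a"  orig:{}
  [2..2]={S,T1}  "b"  orig:{S}
  [3..3]={T0}  "a"  orig:{}
  [4..4]={S,T1}  "b"  orig:{S}
  [5..5]={C}  "c"
  [0..1]={B}  "ba"
  [1..2]={X4}  "ab"  orig:{}
  [2..3]={B}  "ba"
  [3..4]={X4}  "ab"  orig:{}
  [4..5]={S}  "bc"
  [0..2]={S,X3}  "bab"  orig:{S}
  [1..3]=∅  "aba"
  [2..4]={S,X3}  "bab"  orig:{S}
  [3..5]=∅  "abc"
  [0..3]=∅  "baba"
  [1..4]=∅  "abab"
  [2..5]={X3}  "babc"  orig:{}
  [0..4]={S,X3}  "babab"  orig:{S}
  [1..5]=∅  "ababc"
  [0..5]={S}  "bababc"

S ∈ T[0,5] ⇒ YES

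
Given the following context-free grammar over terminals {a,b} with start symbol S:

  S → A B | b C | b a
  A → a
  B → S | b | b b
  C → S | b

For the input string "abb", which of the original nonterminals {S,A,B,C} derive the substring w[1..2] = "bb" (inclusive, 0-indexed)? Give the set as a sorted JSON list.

CNF form of G:
  S -> A B | T0 C | T0 T1
  A -> a
  B -> A B | T0 C | T0 T0 | T0 T1 | b
  C -> A B | T0 C | T0 T1 | b
  T0 -> b
  T1 -> a

Fill CYK table bottom-up — only the sub-triangle for w[1..2]:
  [1..1]={B,C,T0}  "b"  orig:{B,C}
  [2..2]={B,C,T0}  "b"  orig:{B,C}
  [1..2]={B,C,S}  "bb"

Original NTs in T[1,2] deriving "bb": ["B", "C", "S"]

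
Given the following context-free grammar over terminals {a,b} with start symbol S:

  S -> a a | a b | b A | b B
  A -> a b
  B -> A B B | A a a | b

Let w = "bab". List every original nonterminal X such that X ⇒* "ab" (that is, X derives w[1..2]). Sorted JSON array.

CNF form of G:
  S -> T0 T0 | T0 T1 | T1 A | T1 B
  A -> T0 T1
  B -> A X2 | A X3 | b
  T0 -> a
  T1 -> b
  X2 -> B B
  X3 -> T0 T0

CYK table (by increasing span) (cells [i..j] with 1 ≤ i ≤ j ≤ 2 only):
  T[1,1] 'a' = {T0}  orig:{}
  T[2,2] 'b' = {B,T1}  orig:{B}
  T[1,2] 'ab' = {A,S}

Original NTs in T[1,2] deriving "ab": ["A", "S"]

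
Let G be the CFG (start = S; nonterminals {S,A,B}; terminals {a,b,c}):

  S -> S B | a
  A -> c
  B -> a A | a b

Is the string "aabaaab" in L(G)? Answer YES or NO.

Convert to CNF:
  S -> S B | a
  A -> c
  B -> T0 A | T0 T1
  T0 -> a
  T1 -> b

CYK table (by increasing span):
  cell(0,0) a: {S,T0}  orig:{S}
  cell(1,1) a: {S,T0}  orig:{S}
  cell(2,2) b: {T1}  orig:{}
  cell(3,3) a: {S,T0}  orig:{S}
  cell(4,4) a: {S,T0}  orig:{S}
  cell(5,5) a: {S,T0}  orig:{S}
  cell(6,6) b: {T1}  orig:{}
  cell(0,1) aa: ∅
  cell(1,2) ab: {B}
  cell(2,3) ba: ∅
  cell(3,4) aa: ∅
  cell(4,5) aa: ∅
  cell(5,6) ab: {B}
  cell(0,2) aab: {S}
  cell(1,3) aba: ∅
  cell(2,4) baa: ∅
  cell(3,5) aaa: ∅
  cell(4,6) aab: {S}
  cell(0,3) aaba: ∅
  cell(1,4) abaa: ∅
  cell(2,5) baaa: ∅
  cell(3,6) aaab: ∅
  cell(0,4) aabaa: ∅
  cell(1,5) abaaa: ∅
  cell(2,6) baaab: ∅
  cell(0,5) aabaaa: ∅
  cell(1,6) abaaab: ∅
  cell(0,6) aabaaab: ∅

S ∉ T[0,6] ⇒ NO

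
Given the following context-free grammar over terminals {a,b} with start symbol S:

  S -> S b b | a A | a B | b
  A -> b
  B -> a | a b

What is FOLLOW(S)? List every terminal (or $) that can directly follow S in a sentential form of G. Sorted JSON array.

FIRST iteration:
round 1:
  A via A→b: +{b}
  B via B→a: +{a}
  S via S→a A: +{a}
  S via S→b: +{b}
  FIRST(S)={a,b}  FIRST(A)={b}  FIRST(B)={a}
round 2: (no change)
  FIRST(S)={a,b}  FIRST(A)={b}  FIRST(B)={a}

FOLLOW sets:
initialize: $ ∈ FOLLOW(S)
pass 1:
  S→S b b: FOLLOW(S) ⊇ FIRST(b) = {b}; new: +{b}
  S→a A: FOLLOW(A) ⊇ FOLLOW(S) ⊇ {$,b}; new: +{$,b}
  S→a B: FOLLOW(B) ⊇ FOLLOW(S) ⊇ {$,b}; new: +{$,b}
  S: {$,b}  A: {$,b}  B: {$,b}
pass 2: (stable)
  S: {$,b}  A: {$,b}  B: {$,b}

FOLLOW(S) = ["$", "b"]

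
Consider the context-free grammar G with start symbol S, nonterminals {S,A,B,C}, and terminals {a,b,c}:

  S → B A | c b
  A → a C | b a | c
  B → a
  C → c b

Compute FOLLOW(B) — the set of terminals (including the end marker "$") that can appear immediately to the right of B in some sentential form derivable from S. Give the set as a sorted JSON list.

Compute FIRST by fixpoint:
pass 1:
  A via A→a C: +{a}
  A via A→b a: +{b}
  A via A→c: +{c}
  B via B→a: +{a}
  C via C→c b: +{c}
  S via S→B A: +{a}
  S via S→c b: +{c}
  FIRST(S)={a,c}  FIRST(A)={a,b,c}  FIRST(B)={a}  FIRST(C)={c}
pass 2: (stable)
  FIRST(S)={a,c}  FIRST(A)={a,b,c}  FIRST(B)={a}  FIRST(C)={c}

FOLLOW iteration:
FOLLOW(S) := {$}
round 1:
  S→B A: FOLLOW(B) ⊇ FIRST(A) = {a,b,c}; new: +{a,b,c}
  S→B A: FOLLOW(A) ⊇ FOLLOW(S) ⊇ {$}; new: +{$}
  S: {$}  A: {$}  B: {a,b,c}  C: {}
round 2:
  A→a C: FOLLOW(C) ⊇ FOLLOW(A) ⊇ {$}; new: +{$}
  S: {$}  A: {$}  B: {a,b,c}  C: {$}
round 3: (stable)
  S: {$}  A: {$}  B: {a,b,c}  C: {$}

FOLLOW(B) = ["a", "b", "c"]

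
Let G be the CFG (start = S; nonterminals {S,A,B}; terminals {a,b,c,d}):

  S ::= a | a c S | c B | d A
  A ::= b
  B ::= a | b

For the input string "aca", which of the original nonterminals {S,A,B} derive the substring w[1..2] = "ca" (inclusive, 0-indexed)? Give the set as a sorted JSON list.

Convert to CNF:
  S -> T0 X3 | T1 B | T2 A | a
  A -> b
  B -> a | b
  T0 -> a
  T1 -> c
  T2 -> d
  X3 -> T1 S

Fill CYK table bottom-up (cells [i..j] with 1 ≤ i ≤ j ≤ 2 only):
  cell(1,1) c: {T1}  orig:{}
  cell(2,2) a: {B,S,T0}  orig:{B,S}
  cell(1,2) ca: {S,X3}  orig:{S}

Original NTs in T[1,2] deriving "ca": ["S"]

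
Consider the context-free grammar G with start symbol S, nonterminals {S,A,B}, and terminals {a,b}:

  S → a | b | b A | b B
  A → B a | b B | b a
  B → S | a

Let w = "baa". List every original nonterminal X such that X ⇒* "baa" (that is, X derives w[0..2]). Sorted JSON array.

Convert to CNF:
  S -> T1 A | T1 B | a | b
  A -> B T0 | T1 B | T1 T0
  B -> T1 A | T1 B | a | b
  T0 -> a
  T1 -> b

CYK table (by increasing span) — only the sub-triangle for w[0..2]:
  [0..0]={B,S,T1}  "b"  orig:{B,S}
  [1..1]={B,S,T0}  "a"  orig:{B,S}
  [2..2]={B,S,T0}  "a"  orig:{B,S}
  [0..1]={A,B,S}  "ba"
  [1..2]={A}  "aa"
  [0..2]={A,B,S}  "baa"

Original NTs in T[0,2] deriving "baa": ["A", "B", "S"]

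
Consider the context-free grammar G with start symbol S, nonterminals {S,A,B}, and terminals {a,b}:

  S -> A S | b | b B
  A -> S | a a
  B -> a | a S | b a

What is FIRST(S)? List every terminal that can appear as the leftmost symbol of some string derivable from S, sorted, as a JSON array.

Compute FIRST by fixpoint:
iter 1:
  A via A→a a: +{a}
  B via B→a: +{a}
  B via B→b a: +{b}
  S via S→A S: +{a}
  S via S→b: +{b}
  S: {a,b}  A: {a}  B: {a,b}
iter 2:
  A via A→S: +{b}
  S: {a,b}  A: {a,b}  B: {a,b}
iter 3: — fixpoint
  S: {a,b}  A: {a,b}  B: {a,b}

FIRST(S) = ["a", "b"]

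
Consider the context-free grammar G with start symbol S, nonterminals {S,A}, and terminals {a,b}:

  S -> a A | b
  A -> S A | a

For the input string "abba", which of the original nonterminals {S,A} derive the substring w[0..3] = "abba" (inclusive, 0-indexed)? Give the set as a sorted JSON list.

Convert to CNF:
  S -> T0 A | b
  A -> S A | a
  T0 -> a

CYK table (by increasing span) (cells [i..j] with 0 ≤ i ≤ j ≤ 3 only):
  [0..0]={A,T0}  "a"  orig:{A}
  [1..1]={S}  "b"
  [2..2]={S}  "b"
  [3..3]={A,T0}  "a"  orig:{A}
  [0..1]=∅  "ab"
  [1..2]=∅  "bb"
  [2..3]={A}  "ba"
  [0..2]=∅  "abb"
  [1..3]={A}  "bba"
  [0..3]={S}  "abba"

Original NTs in T[0,3] deriving "abba": ["S"]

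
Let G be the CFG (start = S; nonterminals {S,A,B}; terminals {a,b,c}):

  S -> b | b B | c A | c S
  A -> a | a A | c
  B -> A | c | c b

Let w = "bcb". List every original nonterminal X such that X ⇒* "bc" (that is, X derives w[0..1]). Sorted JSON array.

CNF form of G:
  S -> T1 A | T1 S | T2 B | b
  A -> T0 A | a | c
  B -> T0 A | T1 T2 | a | c
  T0 -> a
  T1 -> c
  T2 -> b

CYK fill — only the sub-triangle for w[0..1]:
  cell(0,0) b: {S,T2}  orig:{S}
  cell(1,1) c: {A,B,T1}  orig:{A,B}
  cell(0,1) bc: {S}

Original NTs in T[0,1] deriving "bc": ["S"]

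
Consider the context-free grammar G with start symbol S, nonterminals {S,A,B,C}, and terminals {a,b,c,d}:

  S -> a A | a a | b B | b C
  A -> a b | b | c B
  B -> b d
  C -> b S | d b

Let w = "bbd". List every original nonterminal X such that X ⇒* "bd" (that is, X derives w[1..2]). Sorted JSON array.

CNF form of G:
  S -> T0 A | T0 T0 | T1 B | T1 C
  A -> T0 T1 | T2 B | b
  B -> T1 T3
  C -> T1 S | T3 T1
  T0 -> a
  T1 -> b
  T2 -> c
  T3 -> d

CYK table (by increasing span), restricted to cells inside w[1..2]:
  T[1,1] 'b' = {A,T1}  orig:{A}
  T[2,2] 'd' = {T3}  orig:{}
  T[1,2] 'bd' = {B}

Original NTs in T[1,2] deriving "bd": ["B"]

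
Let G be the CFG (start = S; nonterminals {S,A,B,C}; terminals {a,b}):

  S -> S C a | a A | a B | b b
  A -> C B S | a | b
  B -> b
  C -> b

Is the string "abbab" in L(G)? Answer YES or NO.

CNF form of G:
  S -> S X3 | T0 A | T0 B | T1 T1
  A -> C X2 | a | b
  B -> b
  C -> b
  T0 -> a
  T1 -> b
  X2 -> B S
  X3 -> C T0

CYK table (by increasing span):
  [0..0]={A,T0}  "a"  orig:{A}
  [1..1]={A,B,C,T1}  "b"  orig:{A,B,C}
  [2..2]={A,B,C,T1}  "b"  orig:{A,B,C}
  [3..3]={A,T0}  "a"  orig:{A}
  [4..4]={A,B,C,T1}  "b"  orig:{A,B,C}
  [0..1]={S}  "ab"
  [1..2]={S}  "bb"
  [2..3]={X3}  "ba"  orig:{}
  [3..4]={S}  "ab"
  [0..2]=∅  "abb"
  [1..3]=∅  "bba"
  [2..4]={X2}  "bab"  orig:{}
  [0..3]={S}  "abba"
  [1..4]={A}  "bbab"
  [0..4]={S}  "abbab"

S ∈ T[0,4] ⇒ YES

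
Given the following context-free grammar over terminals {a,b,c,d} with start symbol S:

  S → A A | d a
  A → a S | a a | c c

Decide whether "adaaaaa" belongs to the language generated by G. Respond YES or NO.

Convert to CNF:
  S -> A A | T2 T0
  A -> T0 S | T0 T0 | T1 T1
  T0 -> a
  T1 -> c
  T2 -> d

CYK fill:
  cell(0,0) a: {T0}  orig:{}
  cell(1,1) d: {T2}  orig:{}
  cell(2,2) a: {T0}  orig:{}
  cell(3,3) a: {T0}  orig:{}
  cell(4,4) a: {T0}  orig:{}
  cell(5,5) a: {T0}  orig:{}
  cell(6,6) a: {T0}  orig:{}
  cell(0,1) ad: ∅
  cell(1,2) da: {S}
  cell(2,3) aa: {A}
  cell(3,4) aa: {A}
  cell(4,5) aa: {A}
  cell(5,6) aa: {A}
  cell(0,2) ada: {A}
  cell(1,3) daa: ∅
  cell(2,4) aaa: ∅
  cell(3,5) aaa: ∅
  cell(4,6) aaa: ∅
  cell(0,3) adaa: ∅
  cell(1,4) daaa: ∅
  cell(2,5) aaaa: {S}
  cell(3,6) aaaa: {S}
  cell(0,4) adaaa: {S}
  cell(1,5) daaaa: ∅
  cell(2,6) aaaaa: {A}
  cell(0,5) adaaaa: ∅
  cell(1,6) daaaaa: ∅
  cell(0,6) adaaaaa: ∅

S ∉ T[0,6] ⇒ NO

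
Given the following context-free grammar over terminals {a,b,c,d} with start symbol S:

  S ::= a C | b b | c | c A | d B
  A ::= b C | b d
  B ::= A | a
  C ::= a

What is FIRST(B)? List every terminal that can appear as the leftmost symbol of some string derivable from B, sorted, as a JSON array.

FIRST sets, iterate to fixpoint:
[1]
  A via A→b C: +{b}
  B via B→A: +{b}
  B via B→a: +{a}
  C via C→a: +{a}
  S via S→a C: +{a}
  S via S→b b: +{b}
  S via S→c: +{c}
  S via S→d B: +{d}
  FIRST(S)={a,b,c,d}  FIRST(A)={b}  FIRST(B)={a,b}  FIRST(C)={a}
[2] done
  FIRST(S)={a,b,c,d}  FIRST(A)={b}  FIRST(B)={a,b}  FIRST(C)={a}

FIRST(B) = ["a", "b"]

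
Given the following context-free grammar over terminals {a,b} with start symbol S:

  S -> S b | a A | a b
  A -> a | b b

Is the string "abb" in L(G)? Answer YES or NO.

CNF form of G:
  S -> S T0 | T1 A | T1 T0
  A -> T0 T0 | a
  T0 -> b
  T1 -> a

CYK fill:
  [0..0]={A,T1}  "a"  orig:{A}
  [1..1]={T0}  "b"  orig:{}
  [2..2]={T0}  "b"  orig:{}
  [0..1]={S}  "ab"
  [1..2]={A}  "bb"
  [0..2]={S}  "abb"

S ∈ T[0,2] ⇒ YES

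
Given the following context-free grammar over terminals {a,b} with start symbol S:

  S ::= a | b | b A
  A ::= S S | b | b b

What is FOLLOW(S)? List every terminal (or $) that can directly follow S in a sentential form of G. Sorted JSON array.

FIRST iteration:
round 1:
  A via A→b: +{b}
  S via S→a: +{a}
  S via S→b: +{b}
  FIRST(S)={a,b}  FIRST(A)={b}
round 2:
  A via A→S S: +{a}
  FIRST(S)={a,b}  FIRST(A)={a,b}
round 3: done
  FIRST(S)={a,b}  FIRST(A)={a,b}

Compute FOLLOW by fixpoint:
FOLLOW(S) := {$}
iter 1:
  A→S S: FOLLOW(S) ⊇ FIRST(S) = {a,b}; new: +{a,b}
  S→b A: FOLLOW(A) ⊇ FOLLOW(S) ⊇ {$,a,b}; new: +{$,a,b}
  FOLLOW(S)={$,a,b}  FOLLOW(A)={$,a,b}
iter 2: done
  FOLLOW(S)={$,a,b}  FOLLOW(A)={$,a,b}

FOLLOW(S) = ["$", "a", "b"]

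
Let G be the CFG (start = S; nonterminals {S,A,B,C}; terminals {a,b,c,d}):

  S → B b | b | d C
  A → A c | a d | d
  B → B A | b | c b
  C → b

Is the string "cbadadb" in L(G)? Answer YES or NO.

CNF form of G:
  S -> B T3 | T2 C | b
  A -> A T0 | T1 T2 | d
  B -> B A | T0 T3 | b
  C -> b
  T0 -> c
  T1 -> a
  T2 -> d
  T3 -> b

CYK table (by increasing span):
  [0..0]={T0}  "c"  orig:{}
  [1..1]={B,C,S,T3}  "b"  orig:{B,C,S}
  [2..2]={T1}  "a"  orig:{}
  [3..3]={A,T2}  "d"  orig:{A}
  [4..4]={T1}  "a"  orig:{}
  [5..5]={A,T2}  "d"  orig:{A}
  [6..6]={B,C,S,T3}  "b"  orig:{B,C,S}
  [0..1]={B}  "cb"
  [1..2]=∅  "ba"
  [2..3]={A}  "ad"
  [3..4]=∅  "da"
  [4..5]={A}  "ad"
  [5..6]={S}  "db"
  [0..2]=∅  "cba"
  [1..3]={B}  "bad"
  [2..4]=∅  "ada"
  [3..5]=∅  "dad"
  [4..6]=∅  "adb"
  [0..3]={B}  "cbad"
  [1..4]=∅  "bada"
  [2..5]=∅  "adad"
  [3..6]=∅  "dadb"
  [0..4]=∅  "cbada"
  [1..5]={B}  "badad"
  [2..6]=∅  "adadb"
  [0..5]={B}  "cbadad"
  [1..6]={S}  "badadb"
  [0..6]={S}  "cbadadb"

S ∈ T[0,6] ⇒ YES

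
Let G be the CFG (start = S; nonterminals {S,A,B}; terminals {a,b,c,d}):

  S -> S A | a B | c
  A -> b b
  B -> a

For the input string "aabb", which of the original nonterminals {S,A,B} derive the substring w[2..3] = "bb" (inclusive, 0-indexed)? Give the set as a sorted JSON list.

Convert to CNF:
  S -> S A | T1 B | c
  A -> T0 T0
  B -> a
  T0 -> b
  T1 -> a

CYK fill (cells [i..j] with 2 ≤ i ≤ j ≤ 3 only):
  [2..2]={T0}  "b"  orig:{}
  [3..3]={T0}  "b"  orig:{}
  [2..3]={A}  "bb"

Original NTs in T[2,3] deriving "bb": ["A"]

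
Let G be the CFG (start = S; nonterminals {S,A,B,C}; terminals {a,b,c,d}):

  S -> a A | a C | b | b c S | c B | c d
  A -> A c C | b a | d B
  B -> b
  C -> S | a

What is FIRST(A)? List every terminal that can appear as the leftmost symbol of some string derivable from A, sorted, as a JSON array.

FIRST sets, iterate to fixpoint:
[1]
  A via A→b a: +{b}
  A via A→d B: +{d}
  B via B→b: +{b}
  C via C→a: +{a}
  S via S→a A: +{a}
  S via S→b: +{b}
  S via S→c B: +{c}
  S: {a,b,c}  A: {b,d}  B: {b}  C: {a}
[2]
  C via C→S: +{b,c}
  S: {a,b,c}  A: {b,d}  B: {b}  C: {a,b,c}
[3] — fixpoint
  S: {a,b,c}  A: {b,d}  B: {b}  C: {a,b,c}

FIRST(A) = ["b", "d"]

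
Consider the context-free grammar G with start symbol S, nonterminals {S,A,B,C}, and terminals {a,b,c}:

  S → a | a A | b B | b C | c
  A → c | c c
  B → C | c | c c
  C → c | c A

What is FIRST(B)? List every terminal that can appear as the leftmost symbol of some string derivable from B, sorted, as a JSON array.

Compute FIRST by fixpoint:
[1]
  A via A→c: +{c}
  B via B→c: +{c}
  C via C→c: +{c}
  S via S→a: +{a}
  S via S→b B: +{b}
  S via S→c: +{c}
  S: {a,b,c}  A: {c}  B: {c}  C: {c}
[2] (no change)
  S: {a,b,c}  A: {c}  B: {c}  C: {c}

FIRST(B) = ["c"]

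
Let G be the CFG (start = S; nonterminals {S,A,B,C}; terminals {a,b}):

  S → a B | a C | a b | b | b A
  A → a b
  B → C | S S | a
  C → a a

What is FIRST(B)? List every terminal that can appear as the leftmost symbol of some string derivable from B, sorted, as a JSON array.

Compute FIRST by fixpoint:
round 1:
  A via A→a b: +{a}
  B via B→a: +{a}
  C via C→a a: +{a}
  S via S→a B: +{a}
  S via S→b: +{b}
  S: {a,b}  A: {a}  B: {a}  C: {a}
round 2:
  B via B→S S: +{b}
  S: {a,b}  A: {a}  B: {a,b}  C: {a}
round 3: done
  S: {a,b}  A: {a}  B: {a,b}  C: {a}

FIRST(B) = ["a", "b"]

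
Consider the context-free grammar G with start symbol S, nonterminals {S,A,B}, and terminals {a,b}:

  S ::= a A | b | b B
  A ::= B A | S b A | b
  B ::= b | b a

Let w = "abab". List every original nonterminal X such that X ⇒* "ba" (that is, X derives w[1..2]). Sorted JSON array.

Convert to CNF:
  S -> T0 B | T1 A | b
  A -> B A | S X2 | b
  B -> T0 T1 | b
  T0 -> b
  T1 -> a
  X2 -> T0 A

CYK table (by increasing span) (cells [i..j] with 1 ≤ i ≤ j ≤ 2 only):
  [1..1]={A,B,S,T0}  "b"  orig:{A,B,S}
  [2..2]={T1}  "a"  orig:{}
  [1..2]={B}  "ba"

Original NTs in T[1,2] deriving "ba": ["B"]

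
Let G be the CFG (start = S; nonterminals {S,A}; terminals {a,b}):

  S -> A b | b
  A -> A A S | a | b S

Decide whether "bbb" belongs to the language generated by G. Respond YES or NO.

Convert to CNF:
  S -> A T0 | b
  A -> A X1 | T0 S | a
  T0 -> b
  X1 -> A S

Fill CYK table bottom-up:
  [0..0]={S,T0}  "b"  orig:{S}
  [1..1]={S,T0}  "b"  orig:{S}
  [2..2]={S,T0}  "b"  orig:{S}
  [0..1]={A}  "bb"
  [1..2]={A}  "bb"
  [0..2]={S,X1}  "bbb"  orig:{S}

S ∈ T[0,2] ⇒ YES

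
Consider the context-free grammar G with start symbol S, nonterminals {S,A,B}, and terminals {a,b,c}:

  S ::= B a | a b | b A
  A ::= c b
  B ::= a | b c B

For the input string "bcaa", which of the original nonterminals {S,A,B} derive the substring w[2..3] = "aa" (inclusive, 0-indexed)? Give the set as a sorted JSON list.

CNF form of G:
  S -> B T2 | T1 A | T2 T1
  A -> T0 T1
  B -> T1 X3 | a
  T0 -> c
  T1 -> b
  T2 -> a
  X3 -> T0 B

CYK table (by increasing span), restricted to cells inside w[2..3]:
  cell(2,2) a: {B,T2}  orig:{B}
  cell(3,3) a: {B,T2}  orig:{B}
  cell(2,3) aa: {S}

Original NTs in T[2,3] deriving "aa": ["S"]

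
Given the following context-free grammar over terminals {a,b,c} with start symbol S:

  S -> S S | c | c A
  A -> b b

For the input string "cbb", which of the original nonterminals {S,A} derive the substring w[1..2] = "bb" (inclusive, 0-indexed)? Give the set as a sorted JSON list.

CNF form of G:
  S -> S S | T1 A | c
  A -> T0 T0
  T0 -> b
  T1 -> c

CYK fill — only the sub-triangle for w[1..2]:
  T[1,1] 'b' = {T0}  orig:{}
  T[2,2] 'b' = {T0}  orig:{}
  T[1,2] 'bb' = {A}

Original NTs in T[1,2] deriving "bb": ["A"]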